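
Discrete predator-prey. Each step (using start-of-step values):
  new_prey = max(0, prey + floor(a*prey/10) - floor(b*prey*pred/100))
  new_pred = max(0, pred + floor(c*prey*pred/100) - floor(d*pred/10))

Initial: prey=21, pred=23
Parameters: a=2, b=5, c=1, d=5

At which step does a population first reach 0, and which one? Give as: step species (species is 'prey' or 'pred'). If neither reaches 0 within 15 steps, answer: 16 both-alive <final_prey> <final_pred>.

Answer: 16 both-alive 1 1

Derivation:
Step 1: prey: 21+4-24=1; pred: 23+4-11=16
Step 2: prey: 1+0-0=1; pred: 16+0-8=8
Step 3: prey: 1+0-0=1; pred: 8+0-4=4
Step 4: prey: 1+0-0=1; pred: 4+0-2=2
Step 5: prey: 1+0-0=1; pred: 2+0-1=1
Step 6: prey: 1+0-0=1; pred: 1+0-0=1
Steps 7-15: state stable at prey=1, pred=1 (no change)
No extinction within 15 steps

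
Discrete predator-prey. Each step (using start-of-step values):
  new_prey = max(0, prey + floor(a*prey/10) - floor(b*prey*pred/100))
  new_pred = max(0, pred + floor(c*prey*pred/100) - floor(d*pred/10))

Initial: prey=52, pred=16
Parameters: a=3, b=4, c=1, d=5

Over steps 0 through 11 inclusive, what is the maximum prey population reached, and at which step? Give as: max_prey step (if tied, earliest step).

Step 1: prey: 52+15-33=34; pred: 16+8-8=16
Step 2: prey: 34+10-21=23; pred: 16+5-8=13
Step 3: prey: 23+6-11=18; pred: 13+2-6=9
Step 4: prey: 18+5-6=17; pred: 9+1-4=6
Step 5: prey: 17+5-4=18; pred: 6+1-3=4
Step 6: prey: 18+5-2=21; pred: 4+0-2=2
Step 7: prey: 21+6-1=26; pred: 2+0-1=1
Step 8: prey: 26+7-1=32; pred: 1+0-0=1
Step 9: prey: 32+9-1=40; pred: 1+0-0=1
Step 10: prey: 40+12-1=51; pred: 1+0-0=1
Step 11: prey: 51+15-2=64; pred: 1+0-0=1
Max prey = 64 at step 11

Answer: 64 11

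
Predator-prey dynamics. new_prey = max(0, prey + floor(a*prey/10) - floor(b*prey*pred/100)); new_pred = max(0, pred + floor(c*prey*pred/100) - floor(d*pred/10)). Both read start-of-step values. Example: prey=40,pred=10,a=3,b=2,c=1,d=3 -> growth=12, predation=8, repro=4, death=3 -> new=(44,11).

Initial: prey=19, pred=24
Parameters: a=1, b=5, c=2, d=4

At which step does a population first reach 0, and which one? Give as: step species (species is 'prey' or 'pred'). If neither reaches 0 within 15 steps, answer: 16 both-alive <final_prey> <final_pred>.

Answer: 1 prey

Derivation:
Step 1: prey: 19+1-22=0; pred: 24+9-9=24
First extinction: prey at step 1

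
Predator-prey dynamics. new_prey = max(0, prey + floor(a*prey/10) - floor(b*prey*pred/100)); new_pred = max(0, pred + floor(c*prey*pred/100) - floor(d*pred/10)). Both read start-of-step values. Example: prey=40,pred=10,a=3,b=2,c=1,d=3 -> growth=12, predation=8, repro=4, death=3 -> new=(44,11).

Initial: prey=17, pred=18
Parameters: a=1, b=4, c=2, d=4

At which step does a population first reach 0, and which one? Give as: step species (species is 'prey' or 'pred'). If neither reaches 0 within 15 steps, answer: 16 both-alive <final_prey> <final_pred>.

Step 1: prey: 17+1-12=6; pred: 18+6-7=17
Step 2: prey: 6+0-4=2; pred: 17+2-6=13
Step 3: prey: 2+0-1=1; pred: 13+0-5=8
Step 4: prey: 1+0-0=1; pred: 8+0-3=5
Step 5: prey: 1+0-0=1; pred: 5+0-2=3
Step 6: prey: 1+0-0=1; pred: 3+0-1=2
Step 7: prey: 1+0-0=1; pred: 2+0-0=2
Steps 8-15: state stable at prey=1, pred=2 (no change)
No extinction within 15 steps

Answer: 16 both-alive 1 2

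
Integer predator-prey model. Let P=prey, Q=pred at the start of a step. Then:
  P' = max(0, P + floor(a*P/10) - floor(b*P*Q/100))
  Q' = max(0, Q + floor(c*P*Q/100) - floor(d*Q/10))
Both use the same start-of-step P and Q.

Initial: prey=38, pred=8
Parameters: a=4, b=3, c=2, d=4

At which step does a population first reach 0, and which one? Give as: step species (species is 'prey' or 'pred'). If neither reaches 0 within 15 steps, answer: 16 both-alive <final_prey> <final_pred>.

Step 1: prey: 38+15-9=44; pred: 8+6-3=11
Step 2: prey: 44+17-14=47; pred: 11+9-4=16
Step 3: prey: 47+18-22=43; pred: 16+15-6=25
Step 4: prey: 43+17-32=28; pred: 25+21-10=36
Step 5: prey: 28+11-30=9; pred: 36+20-14=42
Step 6: prey: 9+3-11=1; pred: 42+7-16=33
Step 7: prey: 1+0-0=1; pred: 33+0-13=20
Step 8: prey: 1+0-0=1; pred: 20+0-8=12
Step 9: prey: 1+0-0=1; pred: 12+0-4=8
Step 10: prey: 1+0-0=1; pred: 8+0-3=5
Step 11: prey: 1+0-0=1; pred: 5+0-2=3
Step 12: prey: 1+0-0=1; pred: 3+0-1=2
Step 13: prey: 1+0-0=1; pred: 2+0-0=2
Steps 14-15: state stable at prey=1, pred=2 (no change)
No extinction within 15 steps

Answer: 16 both-alive 1 2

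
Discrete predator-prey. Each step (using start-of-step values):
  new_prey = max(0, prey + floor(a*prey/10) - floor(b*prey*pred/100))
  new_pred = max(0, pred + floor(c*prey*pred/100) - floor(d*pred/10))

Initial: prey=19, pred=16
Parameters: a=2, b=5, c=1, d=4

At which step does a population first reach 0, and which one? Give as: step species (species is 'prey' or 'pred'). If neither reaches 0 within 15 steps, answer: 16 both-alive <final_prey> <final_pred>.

Step 1: prey: 19+3-15=7; pred: 16+3-6=13
Step 2: prey: 7+1-4=4; pred: 13+0-5=8
Step 3: prey: 4+0-1=3; pred: 8+0-3=5
Step 4: prey: 3+0-0=3; pred: 5+0-2=3
Step 5: prey: 3+0-0=3; pred: 3+0-1=2
Step 6: prey: 3+0-0=3; pred: 2+0-0=2
Steps 7-15: state stable at prey=3, pred=2 (no change)
No extinction within 15 steps

Answer: 16 both-alive 3 2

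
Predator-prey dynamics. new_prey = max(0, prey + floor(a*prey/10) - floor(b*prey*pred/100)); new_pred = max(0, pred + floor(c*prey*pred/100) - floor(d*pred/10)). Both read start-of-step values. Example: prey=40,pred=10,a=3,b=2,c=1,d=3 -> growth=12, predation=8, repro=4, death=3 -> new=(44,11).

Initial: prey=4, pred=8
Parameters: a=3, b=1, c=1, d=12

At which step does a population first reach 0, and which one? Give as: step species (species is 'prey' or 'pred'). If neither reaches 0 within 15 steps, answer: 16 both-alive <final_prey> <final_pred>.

Answer: 1 pred

Derivation:
Step 1: prey: 4+1-0=5; pred: 8+0-9=0
First extinction: pred at step 1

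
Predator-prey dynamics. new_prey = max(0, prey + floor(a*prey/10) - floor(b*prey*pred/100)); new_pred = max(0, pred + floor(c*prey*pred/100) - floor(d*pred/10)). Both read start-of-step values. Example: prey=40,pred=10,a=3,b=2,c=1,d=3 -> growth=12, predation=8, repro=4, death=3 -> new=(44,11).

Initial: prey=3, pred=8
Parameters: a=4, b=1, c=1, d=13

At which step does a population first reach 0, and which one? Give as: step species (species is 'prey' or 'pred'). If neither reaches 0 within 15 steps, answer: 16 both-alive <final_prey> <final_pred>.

Step 1: prey: 3+1-0=4; pred: 8+0-10=0
First extinction: pred at step 1

Answer: 1 pred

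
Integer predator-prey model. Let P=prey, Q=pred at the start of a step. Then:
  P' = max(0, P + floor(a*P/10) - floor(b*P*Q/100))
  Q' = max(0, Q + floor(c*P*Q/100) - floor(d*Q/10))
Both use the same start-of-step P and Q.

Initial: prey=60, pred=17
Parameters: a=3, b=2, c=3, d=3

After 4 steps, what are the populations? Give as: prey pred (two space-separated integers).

Step 1: prey: 60+18-20=58; pred: 17+30-5=42
Step 2: prey: 58+17-48=27; pred: 42+73-12=103
Step 3: prey: 27+8-55=0; pred: 103+83-30=156
Step 4: prey: 0+0-0=0; pred: 156+0-46=110

Answer: 0 110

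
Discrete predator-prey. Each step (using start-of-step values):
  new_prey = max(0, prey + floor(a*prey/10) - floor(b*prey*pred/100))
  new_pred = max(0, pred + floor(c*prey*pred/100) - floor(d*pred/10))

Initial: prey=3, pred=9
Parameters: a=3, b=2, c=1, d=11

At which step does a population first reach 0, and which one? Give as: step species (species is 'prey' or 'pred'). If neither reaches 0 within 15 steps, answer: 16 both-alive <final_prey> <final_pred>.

Answer: 1 pred

Derivation:
Step 1: prey: 3+0-0=3; pred: 9+0-9=0
First extinction: pred at step 1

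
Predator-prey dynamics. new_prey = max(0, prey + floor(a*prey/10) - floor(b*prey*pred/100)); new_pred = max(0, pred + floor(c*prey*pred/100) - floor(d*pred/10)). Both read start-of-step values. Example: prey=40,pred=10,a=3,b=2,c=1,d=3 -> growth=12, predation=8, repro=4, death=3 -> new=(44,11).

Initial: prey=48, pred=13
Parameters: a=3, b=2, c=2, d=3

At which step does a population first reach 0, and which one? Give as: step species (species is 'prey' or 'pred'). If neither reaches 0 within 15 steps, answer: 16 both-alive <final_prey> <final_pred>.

Answer: 5 prey

Derivation:
Step 1: prey: 48+14-12=50; pred: 13+12-3=22
Step 2: prey: 50+15-22=43; pred: 22+22-6=38
Step 3: prey: 43+12-32=23; pred: 38+32-11=59
Step 4: prey: 23+6-27=2; pred: 59+27-17=69
Step 5: prey: 2+0-2=0; pred: 69+2-20=51
First extinction: prey at step 5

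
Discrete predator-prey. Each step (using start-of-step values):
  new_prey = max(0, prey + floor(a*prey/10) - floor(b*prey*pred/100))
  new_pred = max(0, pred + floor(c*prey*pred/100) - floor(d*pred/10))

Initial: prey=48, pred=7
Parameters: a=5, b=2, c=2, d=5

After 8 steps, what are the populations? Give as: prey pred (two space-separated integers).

Answer: 0 24

Derivation:
Step 1: prey: 48+24-6=66; pred: 7+6-3=10
Step 2: prey: 66+33-13=86; pred: 10+13-5=18
Step 3: prey: 86+43-30=99; pred: 18+30-9=39
Step 4: prey: 99+49-77=71; pred: 39+77-19=97
Step 5: prey: 71+35-137=0; pred: 97+137-48=186
Step 6: prey: 0+0-0=0; pred: 186+0-93=93
Step 7: prey: 0+0-0=0; pred: 93+0-46=47
Step 8: prey: 0+0-0=0; pred: 47+0-23=24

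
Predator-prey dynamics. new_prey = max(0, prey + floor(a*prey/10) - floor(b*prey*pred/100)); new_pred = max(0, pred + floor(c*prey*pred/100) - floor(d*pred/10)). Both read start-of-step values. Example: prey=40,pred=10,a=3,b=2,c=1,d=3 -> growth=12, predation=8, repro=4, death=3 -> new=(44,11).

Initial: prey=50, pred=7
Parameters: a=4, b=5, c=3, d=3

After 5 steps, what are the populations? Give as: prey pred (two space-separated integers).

Answer: 0 30

Derivation:
Step 1: prey: 50+20-17=53; pred: 7+10-2=15
Step 2: prey: 53+21-39=35; pred: 15+23-4=34
Step 3: prey: 35+14-59=0; pred: 34+35-10=59
Step 4: prey: 0+0-0=0; pred: 59+0-17=42
Step 5: prey: 0+0-0=0; pred: 42+0-12=30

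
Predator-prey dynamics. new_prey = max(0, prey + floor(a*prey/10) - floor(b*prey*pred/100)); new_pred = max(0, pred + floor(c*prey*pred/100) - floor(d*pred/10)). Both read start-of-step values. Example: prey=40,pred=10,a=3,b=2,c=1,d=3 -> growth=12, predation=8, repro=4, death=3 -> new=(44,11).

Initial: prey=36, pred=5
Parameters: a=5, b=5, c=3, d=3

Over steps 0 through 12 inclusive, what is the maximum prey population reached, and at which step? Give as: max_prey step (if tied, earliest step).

Answer: 47 2

Derivation:
Step 1: prey: 36+18-9=45; pred: 5+5-1=9
Step 2: prey: 45+22-20=47; pred: 9+12-2=19
Step 3: prey: 47+23-44=26; pred: 19+26-5=40
Step 4: prey: 26+13-52=0; pred: 40+31-12=59
Step 5: prey: 0+0-0=0; pred: 59+0-17=42
Step 6: prey: 0+0-0=0; pred: 42+0-12=30
Step 7: prey: 0+0-0=0; pred: 30+0-9=21
Step 8: prey: 0+0-0=0; pred: 21+0-6=15
Step 9: prey: 0+0-0=0; pred: 15+0-4=11
Step 10: prey: 0+0-0=0; pred: 11+0-3=8
Step 11: prey: 0+0-0=0; pred: 8+0-2=6
Step 12: prey: 0+0-0=0; pred: 6+0-1=5
Max prey = 47 at step 2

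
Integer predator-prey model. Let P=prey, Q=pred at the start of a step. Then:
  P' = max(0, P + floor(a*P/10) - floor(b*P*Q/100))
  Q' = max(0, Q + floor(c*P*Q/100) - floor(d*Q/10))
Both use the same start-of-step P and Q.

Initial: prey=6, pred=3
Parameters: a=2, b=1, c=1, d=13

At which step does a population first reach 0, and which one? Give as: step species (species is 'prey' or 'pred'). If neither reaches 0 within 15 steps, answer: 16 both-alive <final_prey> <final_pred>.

Step 1: prey: 6+1-0=7; pred: 3+0-3=0
First extinction: pred at step 1

Answer: 1 pred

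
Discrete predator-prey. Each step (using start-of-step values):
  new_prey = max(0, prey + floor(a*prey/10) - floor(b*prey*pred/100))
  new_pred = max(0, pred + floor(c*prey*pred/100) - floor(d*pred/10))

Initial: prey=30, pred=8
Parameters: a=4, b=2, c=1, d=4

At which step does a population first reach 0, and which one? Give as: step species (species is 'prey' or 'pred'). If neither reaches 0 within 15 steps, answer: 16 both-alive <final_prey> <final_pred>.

Answer: 10 prey

Derivation:
Step 1: prey: 30+12-4=38; pred: 8+2-3=7
Step 2: prey: 38+15-5=48; pred: 7+2-2=7
Step 3: prey: 48+19-6=61; pred: 7+3-2=8
Step 4: prey: 61+24-9=76; pred: 8+4-3=9
Step 5: prey: 76+30-13=93; pred: 9+6-3=12
Step 6: prey: 93+37-22=108; pred: 12+11-4=19
Step 7: prey: 108+43-41=110; pred: 19+20-7=32
Step 8: prey: 110+44-70=84; pred: 32+35-12=55
Step 9: prey: 84+33-92=25; pred: 55+46-22=79
Step 10: prey: 25+10-39=0; pred: 79+19-31=67
First extinction: prey at step 10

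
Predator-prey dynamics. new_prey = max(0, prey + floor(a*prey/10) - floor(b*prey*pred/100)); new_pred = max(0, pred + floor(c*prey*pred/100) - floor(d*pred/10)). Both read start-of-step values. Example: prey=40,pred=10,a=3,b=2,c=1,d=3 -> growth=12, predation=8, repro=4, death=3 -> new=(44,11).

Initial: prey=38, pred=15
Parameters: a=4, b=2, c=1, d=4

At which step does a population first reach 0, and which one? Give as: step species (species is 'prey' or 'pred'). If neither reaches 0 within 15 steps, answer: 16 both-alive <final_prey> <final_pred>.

Step 1: prey: 38+15-11=42; pred: 15+5-6=14
Step 2: prey: 42+16-11=47; pred: 14+5-5=14
Step 3: prey: 47+18-13=52; pred: 14+6-5=15
Step 4: prey: 52+20-15=57; pred: 15+7-6=16
Step 5: prey: 57+22-18=61; pred: 16+9-6=19
Step 6: prey: 61+24-23=62; pred: 19+11-7=23
Step 7: prey: 62+24-28=58; pred: 23+14-9=28
Step 8: prey: 58+23-32=49; pred: 28+16-11=33
Step 9: prey: 49+19-32=36; pred: 33+16-13=36
Step 10: prey: 36+14-25=25; pred: 36+12-14=34
Step 11: prey: 25+10-17=18; pred: 34+8-13=29
Step 12: prey: 18+7-10=15; pred: 29+5-11=23
Step 13: prey: 15+6-6=15; pred: 23+3-9=17
Step 14: prey: 15+6-5=16; pred: 17+2-6=13
Step 15: prey: 16+6-4=18; pred: 13+2-5=10
No extinction within 15 steps

Answer: 16 both-alive 18 10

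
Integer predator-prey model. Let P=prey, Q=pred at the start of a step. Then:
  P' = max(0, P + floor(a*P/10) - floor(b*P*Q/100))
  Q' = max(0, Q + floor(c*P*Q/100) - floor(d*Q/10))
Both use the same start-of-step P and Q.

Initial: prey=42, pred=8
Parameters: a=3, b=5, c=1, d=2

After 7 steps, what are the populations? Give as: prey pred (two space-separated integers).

Step 1: prey: 42+12-16=38; pred: 8+3-1=10
Step 2: prey: 38+11-19=30; pred: 10+3-2=11
Step 3: prey: 30+9-16=23; pred: 11+3-2=12
Step 4: prey: 23+6-13=16; pred: 12+2-2=12
Step 5: prey: 16+4-9=11; pred: 12+1-2=11
Step 6: prey: 11+3-6=8; pred: 11+1-2=10
Step 7: prey: 8+2-4=6; pred: 10+0-2=8

Answer: 6 8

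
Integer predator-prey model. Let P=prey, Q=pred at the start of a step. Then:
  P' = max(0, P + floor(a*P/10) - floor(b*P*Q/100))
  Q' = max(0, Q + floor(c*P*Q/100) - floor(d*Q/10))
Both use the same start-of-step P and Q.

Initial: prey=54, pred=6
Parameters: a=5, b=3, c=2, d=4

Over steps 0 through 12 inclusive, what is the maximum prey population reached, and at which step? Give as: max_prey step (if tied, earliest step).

Step 1: prey: 54+27-9=72; pred: 6+6-2=10
Step 2: prey: 72+36-21=87; pred: 10+14-4=20
Step 3: prey: 87+43-52=78; pred: 20+34-8=46
Step 4: prey: 78+39-107=10; pred: 46+71-18=99
Step 5: prey: 10+5-29=0; pred: 99+19-39=79
Step 6: prey: 0+0-0=0; pred: 79+0-31=48
Step 7: prey: 0+0-0=0; pred: 48+0-19=29
Step 8: prey: 0+0-0=0; pred: 29+0-11=18
Step 9: prey: 0+0-0=0; pred: 18+0-7=11
Step 10: prey: 0+0-0=0; pred: 11+0-4=7
Step 11: prey: 0+0-0=0; pred: 7+0-2=5
Step 12: prey: 0+0-0=0; pred: 5+0-2=3
Max prey = 87 at step 2

Answer: 87 2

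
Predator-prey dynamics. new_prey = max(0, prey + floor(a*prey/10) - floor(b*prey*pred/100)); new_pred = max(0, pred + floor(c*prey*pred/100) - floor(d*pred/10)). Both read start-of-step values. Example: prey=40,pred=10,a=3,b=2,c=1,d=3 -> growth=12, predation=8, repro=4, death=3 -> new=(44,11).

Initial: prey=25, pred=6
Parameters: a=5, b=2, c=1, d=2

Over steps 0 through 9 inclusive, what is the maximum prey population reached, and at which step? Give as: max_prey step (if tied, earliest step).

Answer: 111 6

Derivation:
Step 1: prey: 25+12-3=34; pred: 6+1-1=6
Step 2: prey: 34+17-4=47; pred: 6+2-1=7
Step 3: prey: 47+23-6=64; pred: 7+3-1=9
Step 4: prey: 64+32-11=85; pred: 9+5-1=13
Step 5: prey: 85+42-22=105; pred: 13+11-2=22
Step 6: prey: 105+52-46=111; pred: 22+23-4=41
Step 7: prey: 111+55-91=75; pred: 41+45-8=78
Step 8: prey: 75+37-117=0; pred: 78+58-15=121
Step 9: prey: 0+0-0=0; pred: 121+0-24=97
Max prey = 111 at step 6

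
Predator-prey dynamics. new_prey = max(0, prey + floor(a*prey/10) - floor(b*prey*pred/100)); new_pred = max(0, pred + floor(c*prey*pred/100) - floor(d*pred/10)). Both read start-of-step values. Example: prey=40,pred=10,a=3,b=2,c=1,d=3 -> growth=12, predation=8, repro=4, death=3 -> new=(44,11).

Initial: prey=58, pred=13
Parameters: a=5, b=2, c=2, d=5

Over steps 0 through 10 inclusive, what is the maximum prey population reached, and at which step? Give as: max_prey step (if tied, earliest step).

Step 1: prey: 58+29-15=72; pred: 13+15-6=22
Step 2: prey: 72+36-31=77; pred: 22+31-11=42
Step 3: prey: 77+38-64=51; pred: 42+64-21=85
Step 4: prey: 51+25-86=0; pred: 85+86-42=129
Step 5: prey: 0+0-0=0; pred: 129+0-64=65
Step 6: prey: 0+0-0=0; pred: 65+0-32=33
Step 7: prey: 0+0-0=0; pred: 33+0-16=17
Step 8: prey: 0+0-0=0; pred: 17+0-8=9
Step 9: prey: 0+0-0=0; pred: 9+0-4=5
Step 10: prey: 0+0-0=0; pred: 5+0-2=3
Max prey = 77 at step 2

Answer: 77 2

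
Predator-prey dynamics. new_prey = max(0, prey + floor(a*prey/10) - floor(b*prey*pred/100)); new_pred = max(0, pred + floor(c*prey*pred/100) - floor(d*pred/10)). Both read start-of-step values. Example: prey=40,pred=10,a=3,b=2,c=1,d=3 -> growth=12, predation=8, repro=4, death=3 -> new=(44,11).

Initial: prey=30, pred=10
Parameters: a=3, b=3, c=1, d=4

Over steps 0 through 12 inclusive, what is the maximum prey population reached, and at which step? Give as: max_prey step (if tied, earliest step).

Step 1: prey: 30+9-9=30; pred: 10+3-4=9
Step 2: prey: 30+9-8=31; pred: 9+2-3=8
Step 3: prey: 31+9-7=33; pred: 8+2-3=7
Step 4: prey: 33+9-6=36; pred: 7+2-2=7
Step 5: prey: 36+10-7=39; pred: 7+2-2=7
Step 6: prey: 39+11-8=42; pred: 7+2-2=7
Step 7: prey: 42+12-8=46; pred: 7+2-2=7
Step 8: prey: 46+13-9=50; pred: 7+3-2=8
Step 9: prey: 50+15-12=53; pred: 8+4-3=9
Step 10: prey: 53+15-14=54; pred: 9+4-3=10
Step 11: prey: 54+16-16=54; pred: 10+5-4=11
Step 12: prey: 54+16-17=53; pred: 11+5-4=12
Max prey = 54 at step 10

Answer: 54 10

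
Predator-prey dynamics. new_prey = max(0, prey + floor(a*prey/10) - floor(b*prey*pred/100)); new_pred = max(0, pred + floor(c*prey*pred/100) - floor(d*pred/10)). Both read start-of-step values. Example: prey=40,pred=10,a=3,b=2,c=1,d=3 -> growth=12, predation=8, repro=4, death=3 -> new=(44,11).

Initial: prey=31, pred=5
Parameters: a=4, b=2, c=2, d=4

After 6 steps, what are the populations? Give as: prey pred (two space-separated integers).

Answer: 26 97

Derivation:
Step 1: prey: 31+12-3=40; pred: 5+3-2=6
Step 2: prey: 40+16-4=52; pred: 6+4-2=8
Step 3: prey: 52+20-8=64; pred: 8+8-3=13
Step 4: prey: 64+25-16=73; pred: 13+16-5=24
Step 5: prey: 73+29-35=67; pred: 24+35-9=50
Step 6: prey: 67+26-67=26; pred: 50+67-20=97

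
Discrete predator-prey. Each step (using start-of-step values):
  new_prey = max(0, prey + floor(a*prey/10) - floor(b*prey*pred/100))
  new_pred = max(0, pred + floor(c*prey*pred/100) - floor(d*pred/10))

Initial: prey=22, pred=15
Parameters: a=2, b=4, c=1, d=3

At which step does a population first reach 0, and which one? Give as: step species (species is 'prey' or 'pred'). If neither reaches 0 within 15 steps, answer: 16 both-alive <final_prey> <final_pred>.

Answer: 16 both-alive 9 3

Derivation:
Step 1: prey: 22+4-13=13; pred: 15+3-4=14
Step 2: prey: 13+2-7=8; pred: 14+1-4=11
Step 3: prey: 8+1-3=6; pred: 11+0-3=8
Step 4: prey: 6+1-1=6; pred: 8+0-2=6
Step 5: prey: 6+1-1=6; pred: 6+0-1=5
Step 6: prey: 6+1-1=6; pred: 5+0-1=4
Step 7: prey: 6+1-0=7; pred: 4+0-1=3
Step 8: prey: 7+1-0=8; pred: 3+0-0=3
Step 9: prey: 8+1-0=9; pred: 3+0-0=3
Step 10: prey: 9+1-1=9; pred: 3+0-0=3
Steps 11-15: state stable at prey=9, pred=3 (no change)
No extinction within 15 steps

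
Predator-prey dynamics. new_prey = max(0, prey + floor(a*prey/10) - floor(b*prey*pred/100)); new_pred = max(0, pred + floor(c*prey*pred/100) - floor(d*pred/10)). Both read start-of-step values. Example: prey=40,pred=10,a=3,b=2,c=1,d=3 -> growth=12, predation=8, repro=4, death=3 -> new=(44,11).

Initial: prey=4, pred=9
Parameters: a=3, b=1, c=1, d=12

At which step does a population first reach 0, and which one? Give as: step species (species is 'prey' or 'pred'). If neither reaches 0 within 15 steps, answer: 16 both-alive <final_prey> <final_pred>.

Answer: 1 pred

Derivation:
Step 1: prey: 4+1-0=5; pred: 9+0-10=0
First extinction: pred at step 1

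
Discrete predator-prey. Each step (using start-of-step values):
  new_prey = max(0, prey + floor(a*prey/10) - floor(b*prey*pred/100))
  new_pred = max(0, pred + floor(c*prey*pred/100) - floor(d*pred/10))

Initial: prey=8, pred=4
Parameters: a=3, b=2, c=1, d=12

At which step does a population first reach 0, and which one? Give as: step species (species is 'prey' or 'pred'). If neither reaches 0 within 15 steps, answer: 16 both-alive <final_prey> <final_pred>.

Answer: 1 pred

Derivation:
Step 1: prey: 8+2-0=10; pred: 4+0-4=0
First extinction: pred at step 1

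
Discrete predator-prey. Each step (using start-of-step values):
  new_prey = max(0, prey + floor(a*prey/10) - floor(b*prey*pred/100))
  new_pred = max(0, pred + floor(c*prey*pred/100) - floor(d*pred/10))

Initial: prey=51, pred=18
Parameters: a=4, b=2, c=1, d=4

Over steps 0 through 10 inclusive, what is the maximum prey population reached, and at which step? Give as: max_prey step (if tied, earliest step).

Step 1: prey: 51+20-18=53; pred: 18+9-7=20
Step 2: prey: 53+21-21=53; pred: 20+10-8=22
Step 3: prey: 53+21-23=51; pred: 22+11-8=25
Step 4: prey: 51+20-25=46; pred: 25+12-10=27
Step 5: prey: 46+18-24=40; pred: 27+12-10=29
Step 6: prey: 40+16-23=33; pred: 29+11-11=29
Step 7: prey: 33+13-19=27; pred: 29+9-11=27
Step 8: prey: 27+10-14=23; pred: 27+7-10=24
Step 9: prey: 23+9-11=21; pred: 24+5-9=20
Step 10: prey: 21+8-8=21; pred: 20+4-8=16
Max prey = 53 at step 1

Answer: 53 1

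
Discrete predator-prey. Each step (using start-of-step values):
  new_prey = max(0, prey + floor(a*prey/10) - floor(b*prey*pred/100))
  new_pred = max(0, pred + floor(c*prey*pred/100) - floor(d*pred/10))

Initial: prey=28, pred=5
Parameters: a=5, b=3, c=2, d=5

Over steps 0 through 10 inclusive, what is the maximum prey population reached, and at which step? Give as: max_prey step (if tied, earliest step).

Step 1: prey: 28+14-4=38; pred: 5+2-2=5
Step 2: prey: 38+19-5=52; pred: 5+3-2=6
Step 3: prey: 52+26-9=69; pred: 6+6-3=9
Step 4: prey: 69+34-18=85; pred: 9+12-4=17
Step 5: prey: 85+42-43=84; pred: 17+28-8=37
Step 6: prey: 84+42-93=33; pred: 37+62-18=81
Step 7: prey: 33+16-80=0; pred: 81+53-40=94
Step 8: prey: 0+0-0=0; pred: 94+0-47=47
Step 9: prey: 0+0-0=0; pred: 47+0-23=24
Step 10: prey: 0+0-0=0; pred: 24+0-12=12
Max prey = 85 at step 4

Answer: 85 4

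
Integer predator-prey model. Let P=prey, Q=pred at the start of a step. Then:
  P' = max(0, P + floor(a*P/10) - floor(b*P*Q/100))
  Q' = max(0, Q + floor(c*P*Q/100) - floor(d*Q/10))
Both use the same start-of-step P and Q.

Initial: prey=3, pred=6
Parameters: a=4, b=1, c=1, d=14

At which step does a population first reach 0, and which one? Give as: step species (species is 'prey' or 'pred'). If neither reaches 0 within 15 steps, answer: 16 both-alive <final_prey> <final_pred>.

Answer: 1 pred

Derivation:
Step 1: prey: 3+1-0=4; pred: 6+0-8=0
First extinction: pred at step 1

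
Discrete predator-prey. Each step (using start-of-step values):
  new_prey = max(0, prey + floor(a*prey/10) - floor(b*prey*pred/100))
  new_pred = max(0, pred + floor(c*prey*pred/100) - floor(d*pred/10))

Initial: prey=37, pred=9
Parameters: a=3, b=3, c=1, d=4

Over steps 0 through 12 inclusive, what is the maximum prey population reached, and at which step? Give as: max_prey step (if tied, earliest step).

Step 1: prey: 37+11-9=39; pred: 9+3-3=9
Step 2: prey: 39+11-10=40; pred: 9+3-3=9
Step 3: prey: 40+12-10=42; pred: 9+3-3=9
Step 4: prey: 42+12-11=43; pred: 9+3-3=9
Step 5: prey: 43+12-11=44; pred: 9+3-3=9
Step 6: prey: 44+13-11=46; pred: 9+3-3=9
Step 7: prey: 46+13-12=47; pred: 9+4-3=10
Step 8: prey: 47+14-14=47; pred: 10+4-4=10
Step 9: prey: 47+14-14=47; pred: 10+4-4=10
Step 10: prey: 47+14-14=47; pred: 10+4-4=10
Step 11: prey: 47+14-14=47; pred: 10+4-4=10
Step 12: prey: 47+14-14=47; pred: 10+4-4=10
Max prey = 47 at step 7

Answer: 47 7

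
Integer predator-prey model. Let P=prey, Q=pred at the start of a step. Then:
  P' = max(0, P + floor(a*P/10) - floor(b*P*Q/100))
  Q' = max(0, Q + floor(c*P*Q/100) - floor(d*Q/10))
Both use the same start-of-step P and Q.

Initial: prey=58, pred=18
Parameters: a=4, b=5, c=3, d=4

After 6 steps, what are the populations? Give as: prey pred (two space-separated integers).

Step 1: prey: 58+23-52=29; pred: 18+31-7=42
Step 2: prey: 29+11-60=0; pred: 42+36-16=62
Step 3: prey: 0+0-0=0; pred: 62+0-24=38
Step 4: prey: 0+0-0=0; pred: 38+0-15=23
Step 5: prey: 0+0-0=0; pred: 23+0-9=14
Step 6: prey: 0+0-0=0; pred: 14+0-5=9

Answer: 0 9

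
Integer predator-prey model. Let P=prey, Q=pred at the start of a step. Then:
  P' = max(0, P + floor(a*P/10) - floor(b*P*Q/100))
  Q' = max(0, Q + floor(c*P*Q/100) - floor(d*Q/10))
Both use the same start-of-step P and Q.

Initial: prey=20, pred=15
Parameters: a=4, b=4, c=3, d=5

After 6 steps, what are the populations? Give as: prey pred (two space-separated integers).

Step 1: prey: 20+8-12=16; pred: 15+9-7=17
Step 2: prey: 16+6-10=12; pred: 17+8-8=17
Step 3: prey: 12+4-8=8; pred: 17+6-8=15
Step 4: prey: 8+3-4=7; pred: 15+3-7=11
Step 5: prey: 7+2-3=6; pred: 11+2-5=8
Step 6: prey: 6+2-1=7; pred: 8+1-4=5

Answer: 7 5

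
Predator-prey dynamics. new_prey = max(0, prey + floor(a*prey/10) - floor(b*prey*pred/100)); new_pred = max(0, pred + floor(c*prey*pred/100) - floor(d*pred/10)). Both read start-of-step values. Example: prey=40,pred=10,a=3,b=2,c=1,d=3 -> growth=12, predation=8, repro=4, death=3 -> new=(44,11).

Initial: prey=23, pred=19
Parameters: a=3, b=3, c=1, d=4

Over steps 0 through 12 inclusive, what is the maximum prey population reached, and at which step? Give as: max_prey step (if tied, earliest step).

Step 1: prey: 23+6-13=16; pred: 19+4-7=16
Step 2: prey: 16+4-7=13; pred: 16+2-6=12
Step 3: prey: 13+3-4=12; pred: 12+1-4=9
Step 4: prey: 12+3-3=12; pred: 9+1-3=7
Step 5: prey: 12+3-2=13; pred: 7+0-2=5
Step 6: prey: 13+3-1=15; pred: 5+0-2=3
Step 7: prey: 15+4-1=18; pred: 3+0-1=2
Step 8: prey: 18+5-1=22; pred: 2+0-0=2
Step 9: prey: 22+6-1=27; pred: 2+0-0=2
Step 10: prey: 27+8-1=34; pred: 2+0-0=2
Step 11: prey: 34+10-2=42; pred: 2+0-0=2
Step 12: prey: 42+12-2=52; pred: 2+0-0=2
Max prey = 52 at step 12

Answer: 52 12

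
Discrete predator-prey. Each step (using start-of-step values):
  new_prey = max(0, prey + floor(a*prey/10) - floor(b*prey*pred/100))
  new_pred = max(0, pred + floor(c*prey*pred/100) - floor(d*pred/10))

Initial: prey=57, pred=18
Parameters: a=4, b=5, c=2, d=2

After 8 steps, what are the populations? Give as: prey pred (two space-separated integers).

Step 1: prey: 57+22-51=28; pred: 18+20-3=35
Step 2: prey: 28+11-49=0; pred: 35+19-7=47
Step 3: prey: 0+0-0=0; pred: 47+0-9=38
Step 4: prey: 0+0-0=0; pred: 38+0-7=31
Step 5: prey: 0+0-0=0; pred: 31+0-6=25
Step 6: prey: 0+0-0=0; pred: 25+0-5=20
Step 7: prey: 0+0-0=0; pred: 20+0-4=16
Step 8: prey: 0+0-0=0; pred: 16+0-3=13

Answer: 0 13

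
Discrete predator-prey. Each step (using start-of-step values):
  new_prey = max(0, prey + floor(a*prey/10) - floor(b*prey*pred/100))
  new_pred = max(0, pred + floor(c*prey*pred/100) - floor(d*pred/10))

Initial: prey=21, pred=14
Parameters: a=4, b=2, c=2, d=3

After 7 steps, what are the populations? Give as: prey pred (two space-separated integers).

Answer: 10 39

Derivation:
Step 1: prey: 21+8-5=24; pred: 14+5-4=15
Step 2: prey: 24+9-7=26; pred: 15+7-4=18
Step 3: prey: 26+10-9=27; pred: 18+9-5=22
Step 4: prey: 27+10-11=26; pred: 22+11-6=27
Step 5: prey: 26+10-14=22; pred: 27+14-8=33
Step 6: prey: 22+8-14=16; pred: 33+14-9=38
Step 7: prey: 16+6-12=10; pred: 38+12-11=39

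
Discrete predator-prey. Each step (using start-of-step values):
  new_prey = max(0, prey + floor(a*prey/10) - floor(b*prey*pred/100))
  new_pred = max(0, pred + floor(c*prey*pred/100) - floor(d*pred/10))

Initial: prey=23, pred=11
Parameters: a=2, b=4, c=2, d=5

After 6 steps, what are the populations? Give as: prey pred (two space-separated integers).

Step 1: prey: 23+4-10=17; pred: 11+5-5=11
Step 2: prey: 17+3-7=13; pred: 11+3-5=9
Step 3: prey: 13+2-4=11; pred: 9+2-4=7
Step 4: prey: 11+2-3=10; pred: 7+1-3=5
Step 5: prey: 10+2-2=10; pred: 5+1-2=4
Step 6: prey: 10+2-1=11; pred: 4+0-2=2

Answer: 11 2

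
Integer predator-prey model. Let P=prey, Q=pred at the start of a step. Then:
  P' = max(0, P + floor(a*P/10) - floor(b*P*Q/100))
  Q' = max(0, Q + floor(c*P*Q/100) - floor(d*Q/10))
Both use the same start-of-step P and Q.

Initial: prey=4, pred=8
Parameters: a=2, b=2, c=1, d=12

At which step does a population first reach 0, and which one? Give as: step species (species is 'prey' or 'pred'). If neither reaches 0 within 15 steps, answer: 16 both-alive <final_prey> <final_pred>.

Step 1: prey: 4+0-0=4; pred: 8+0-9=0
First extinction: pred at step 1

Answer: 1 pred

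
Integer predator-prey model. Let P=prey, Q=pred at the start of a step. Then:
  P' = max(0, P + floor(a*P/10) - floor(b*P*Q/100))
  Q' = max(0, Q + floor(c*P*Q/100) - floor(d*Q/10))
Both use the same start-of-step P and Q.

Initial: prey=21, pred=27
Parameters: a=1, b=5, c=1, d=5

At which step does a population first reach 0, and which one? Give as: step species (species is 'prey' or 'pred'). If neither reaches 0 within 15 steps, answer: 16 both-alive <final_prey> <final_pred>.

Step 1: prey: 21+2-28=0; pred: 27+5-13=19
First extinction: prey at step 1

Answer: 1 prey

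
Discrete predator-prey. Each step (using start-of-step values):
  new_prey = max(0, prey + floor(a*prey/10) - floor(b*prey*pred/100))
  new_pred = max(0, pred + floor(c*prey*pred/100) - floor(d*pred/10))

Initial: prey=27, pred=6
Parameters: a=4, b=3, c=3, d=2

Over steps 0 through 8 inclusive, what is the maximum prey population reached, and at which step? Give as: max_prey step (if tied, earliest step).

Answer: 38 2

Derivation:
Step 1: prey: 27+10-4=33; pred: 6+4-1=9
Step 2: prey: 33+13-8=38; pred: 9+8-1=16
Step 3: prey: 38+15-18=35; pred: 16+18-3=31
Step 4: prey: 35+14-32=17; pred: 31+32-6=57
Step 5: prey: 17+6-29=0; pred: 57+29-11=75
Step 6: prey: 0+0-0=0; pred: 75+0-15=60
Step 7: prey: 0+0-0=0; pred: 60+0-12=48
Step 8: prey: 0+0-0=0; pred: 48+0-9=39
Max prey = 38 at step 2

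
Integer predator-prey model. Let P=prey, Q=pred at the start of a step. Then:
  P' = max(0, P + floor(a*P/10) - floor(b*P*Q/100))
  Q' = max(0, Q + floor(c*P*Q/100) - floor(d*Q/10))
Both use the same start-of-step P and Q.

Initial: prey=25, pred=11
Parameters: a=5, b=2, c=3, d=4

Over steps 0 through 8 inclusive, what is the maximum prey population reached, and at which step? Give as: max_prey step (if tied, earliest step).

Step 1: prey: 25+12-5=32; pred: 11+8-4=15
Step 2: prey: 32+16-9=39; pred: 15+14-6=23
Step 3: prey: 39+19-17=41; pred: 23+26-9=40
Step 4: prey: 41+20-32=29; pred: 40+49-16=73
Step 5: prey: 29+14-42=1; pred: 73+63-29=107
Step 6: prey: 1+0-2=0; pred: 107+3-42=68
Step 7: prey: 0+0-0=0; pred: 68+0-27=41
Step 8: prey: 0+0-0=0; pred: 41+0-16=25
Max prey = 41 at step 3

Answer: 41 3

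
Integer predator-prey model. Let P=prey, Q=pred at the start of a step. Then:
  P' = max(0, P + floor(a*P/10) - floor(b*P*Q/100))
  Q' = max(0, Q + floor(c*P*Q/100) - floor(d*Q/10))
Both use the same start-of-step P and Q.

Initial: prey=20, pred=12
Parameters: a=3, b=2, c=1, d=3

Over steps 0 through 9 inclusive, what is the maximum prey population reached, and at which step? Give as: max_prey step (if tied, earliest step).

Answer: 51 9

Derivation:
Step 1: prey: 20+6-4=22; pred: 12+2-3=11
Step 2: prey: 22+6-4=24; pred: 11+2-3=10
Step 3: prey: 24+7-4=27; pred: 10+2-3=9
Step 4: prey: 27+8-4=31; pred: 9+2-2=9
Step 5: prey: 31+9-5=35; pred: 9+2-2=9
Step 6: prey: 35+10-6=39; pred: 9+3-2=10
Step 7: prey: 39+11-7=43; pred: 10+3-3=10
Step 8: prey: 43+12-8=47; pred: 10+4-3=11
Step 9: prey: 47+14-10=51; pred: 11+5-3=13
Max prey = 51 at step 9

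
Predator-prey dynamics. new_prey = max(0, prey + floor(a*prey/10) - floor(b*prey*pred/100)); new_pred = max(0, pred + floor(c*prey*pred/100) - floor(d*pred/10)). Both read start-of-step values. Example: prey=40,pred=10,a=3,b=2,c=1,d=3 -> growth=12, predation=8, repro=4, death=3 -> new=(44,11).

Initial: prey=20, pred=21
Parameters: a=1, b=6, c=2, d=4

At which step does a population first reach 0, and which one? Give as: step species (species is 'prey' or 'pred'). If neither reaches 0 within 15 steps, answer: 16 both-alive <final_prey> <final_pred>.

Answer: 1 prey

Derivation:
Step 1: prey: 20+2-25=0; pred: 21+8-8=21
First extinction: prey at step 1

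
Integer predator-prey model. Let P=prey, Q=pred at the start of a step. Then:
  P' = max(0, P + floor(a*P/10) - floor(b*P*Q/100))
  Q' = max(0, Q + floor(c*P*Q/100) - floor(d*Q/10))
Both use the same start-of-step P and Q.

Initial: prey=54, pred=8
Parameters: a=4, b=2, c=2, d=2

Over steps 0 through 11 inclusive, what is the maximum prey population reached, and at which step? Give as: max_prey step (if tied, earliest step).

Answer: 73 2

Derivation:
Step 1: prey: 54+21-8=67; pred: 8+8-1=15
Step 2: prey: 67+26-20=73; pred: 15+20-3=32
Step 3: prey: 73+29-46=56; pred: 32+46-6=72
Step 4: prey: 56+22-80=0; pred: 72+80-14=138
Step 5: prey: 0+0-0=0; pred: 138+0-27=111
Step 6: prey: 0+0-0=0; pred: 111+0-22=89
Step 7: prey: 0+0-0=0; pred: 89+0-17=72
Step 8: prey: 0+0-0=0; pred: 72+0-14=58
Step 9: prey: 0+0-0=0; pred: 58+0-11=47
Step 10: prey: 0+0-0=0; pred: 47+0-9=38
Step 11: prey: 0+0-0=0; pred: 38+0-7=31
Max prey = 73 at step 2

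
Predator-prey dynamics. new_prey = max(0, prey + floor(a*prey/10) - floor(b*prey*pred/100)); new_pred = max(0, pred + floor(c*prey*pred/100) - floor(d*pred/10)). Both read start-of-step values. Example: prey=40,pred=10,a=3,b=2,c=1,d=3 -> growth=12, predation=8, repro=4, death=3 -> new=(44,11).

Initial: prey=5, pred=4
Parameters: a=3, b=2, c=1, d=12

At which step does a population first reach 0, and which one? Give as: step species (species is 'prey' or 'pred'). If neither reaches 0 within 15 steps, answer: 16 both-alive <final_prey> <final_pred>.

Step 1: prey: 5+1-0=6; pred: 4+0-4=0
First extinction: pred at step 1

Answer: 1 pred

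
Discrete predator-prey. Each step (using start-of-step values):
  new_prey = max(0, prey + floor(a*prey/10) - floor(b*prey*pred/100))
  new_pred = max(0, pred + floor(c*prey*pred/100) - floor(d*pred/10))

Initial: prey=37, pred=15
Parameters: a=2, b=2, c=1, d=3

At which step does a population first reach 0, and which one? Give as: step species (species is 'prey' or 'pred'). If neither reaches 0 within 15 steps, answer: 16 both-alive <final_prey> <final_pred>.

Step 1: prey: 37+7-11=33; pred: 15+5-4=16
Step 2: prey: 33+6-10=29; pred: 16+5-4=17
Step 3: prey: 29+5-9=25; pred: 17+4-5=16
Step 4: prey: 25+5-8=22; pred: 16+4-4=16
Step 5: prey: 22+4-7=19; pred: 16+3-4=15
Step 6: prey: 19+3-5=17; pred: 15+2-4=13
Step 7: prey: 17+3-4=16; pred: 13+2-3=12
Step 8: prey: 16+3-3=16; pred: 12+1-3=10
Step 9: prey: 16+3-3=16; pred: 10+1-3=8
Step 10: prey: 16+3-2=17; pred: 8+1-2=7
Step 11: prey: 17+3-2=18; pred: 7+1-2=6
Step 12: prey: 18+3-2=19; pred: 6+1-1=6
Step 13: prey: 19+3-2=20; pred: 6+1-1=6
Step 14: prey: 20+4-2=22; pred: 6+1-1=6
Step 15: prey: 22+4-2=24; pred: 6+1-1=6
No extinction within 15 steps

Answer: 16 both-alive 24 6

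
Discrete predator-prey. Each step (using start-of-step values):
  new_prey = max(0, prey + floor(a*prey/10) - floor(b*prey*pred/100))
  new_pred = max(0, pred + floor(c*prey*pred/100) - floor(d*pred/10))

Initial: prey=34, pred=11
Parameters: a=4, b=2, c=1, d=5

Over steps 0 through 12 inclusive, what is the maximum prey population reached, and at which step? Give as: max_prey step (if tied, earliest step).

Step 1: prey: 34+13-7=40; pred: 11+3-5=9
Step 2: prey: 40+16-7=49; pred: 9+3-4=8
Step 3: prey: 49+19-7=61; pred: 8+3-4=7
Step 4: prey: 61+24-8=77; pred: 7+4-3=8
Step 5: prey: 77+30-12=95; pred: 8+6-4=10
Step 6: prey: 95+38-19=114; pred: 10+9-5=14
Step 7: prey: 114+45-31=128; pred: 14+15-7=22
Step 8: prey: 128+51-56=123; pred: 22+28-11=39
Step 9: prey: 123+49-95=77; pred: 39+47-19=67
Step 10: prey: 77+30-103=4; pred: 67+51-33=85
Step 11: prey: 4+1-6=0; pred: 85+3-42=46
Step 12: prey: 0+0-0=0; pred: 46+0-23=23
Max prey = 128 at step 7

Answer: 128 7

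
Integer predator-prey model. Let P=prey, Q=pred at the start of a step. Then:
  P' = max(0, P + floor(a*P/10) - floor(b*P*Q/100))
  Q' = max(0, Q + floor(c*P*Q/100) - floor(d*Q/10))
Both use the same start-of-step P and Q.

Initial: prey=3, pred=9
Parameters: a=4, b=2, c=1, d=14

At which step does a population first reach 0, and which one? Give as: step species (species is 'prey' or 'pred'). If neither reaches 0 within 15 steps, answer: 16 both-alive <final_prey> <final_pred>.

Step 1: prey: 3+1-0=4; pred: 9+0-12=0
First extinction: pred at step 1

Answer: 1 pred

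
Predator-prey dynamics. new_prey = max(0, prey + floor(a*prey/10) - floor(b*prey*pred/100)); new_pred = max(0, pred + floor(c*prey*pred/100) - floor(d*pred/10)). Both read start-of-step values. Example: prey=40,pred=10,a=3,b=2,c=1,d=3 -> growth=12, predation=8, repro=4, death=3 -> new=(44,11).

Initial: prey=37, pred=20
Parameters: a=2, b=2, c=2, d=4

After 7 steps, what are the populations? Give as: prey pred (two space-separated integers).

Step 1: prey: 37+7-14=30; pred: 20+14-8=26
Step 2: prey: 30+6-15=21; pred: 26+15-10=31
Step 3: prey: 21+4-13=12; pred: 31+13-12=32
Step 4: prey: 12+2-7=7; pred: 32+7-12=27
Step 5: prey: 7+1-3=5; pred: 27+3-10=20
Step 6: prey: 5+1-2=4; pred: 20+2-8=14
Step 7: prey: 4+0-1=3; pred: 14+1-5=10

Answer: 3 10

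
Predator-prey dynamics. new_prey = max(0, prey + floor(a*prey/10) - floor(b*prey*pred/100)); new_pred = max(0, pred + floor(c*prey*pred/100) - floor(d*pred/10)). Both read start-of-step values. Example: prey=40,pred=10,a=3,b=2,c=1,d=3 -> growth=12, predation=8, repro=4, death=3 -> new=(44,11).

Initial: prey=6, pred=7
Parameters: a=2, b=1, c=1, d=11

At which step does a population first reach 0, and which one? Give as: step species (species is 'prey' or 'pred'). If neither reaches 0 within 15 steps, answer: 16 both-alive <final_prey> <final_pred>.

Step 1: prey: 6+1-0=7; pred: 7+0-7=0
First extinction: pred at step 1

Answer: 1 pred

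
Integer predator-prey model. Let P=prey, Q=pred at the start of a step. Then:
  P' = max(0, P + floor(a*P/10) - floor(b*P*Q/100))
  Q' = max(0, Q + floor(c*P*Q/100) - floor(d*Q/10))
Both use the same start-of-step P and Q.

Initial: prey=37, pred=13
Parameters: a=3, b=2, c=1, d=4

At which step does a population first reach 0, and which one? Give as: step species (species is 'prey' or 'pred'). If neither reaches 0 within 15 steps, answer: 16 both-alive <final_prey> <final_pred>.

Answer: 16 both-alive 30 14

Derivation:
Step 1: prey: 37+11-9=39; pred: 13+4-5=12
Step 2: prey: 39+11-9=41; pred: 12+4-4=12
Step 3: prey: 41+12-9=44; pred: 12+4-4=12
Step 4: prey: 44+13-10=47; pred: 12+5-4=13
Step 5: prey: 47+14-12=49; pred: 13+6-5=14
Step 6: prey: 49+14-13=50; pred: 14+6-5=15
Step 7: prey: 50+15-15=50; pred: 15+7-6=16
Step 8: prey: 50+15-16=49; pred: 16+8-6=18
Step 9: prey: 49+14-17=46; pred: 18+8-7=19
Step 10: prey: 46+13-17=42; pred: 19+8-7=20
Step 11: prey: 42+12-16=38; pred: 20+8-8=20
Step 12: prey: 38+11-15=34; pred: 20+7-8=19
Step 13: prey: 34+10-12=32; pred: 19+6-7=18
Step 14: prey: 32+9-11=30; pred: 18+5-7=16
Step 15: prey: 30+9-9=30; pred: 16+4-6=14
No extinction within 15 steps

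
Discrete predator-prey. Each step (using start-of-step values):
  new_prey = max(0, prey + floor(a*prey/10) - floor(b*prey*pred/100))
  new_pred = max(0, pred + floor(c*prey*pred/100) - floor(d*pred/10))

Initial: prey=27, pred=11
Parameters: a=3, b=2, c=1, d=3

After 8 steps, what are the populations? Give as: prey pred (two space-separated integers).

Step 1: prey: 27+8-5=30; pred: 11+2-3=10
Step 2: prey: 30+9-6=33; pred: 10+3-3=10
Step 3: prey: 33+9-6=36; pred: 10+3-3=10
Step 4: prey: 36+10-7=39; pred: 10+3-3=10
Step 5: prey: 39+11-7=43; pred: 10+3-3=10
Step 6: prey: 43+12-8=47; pred: 10+4-3=11
Step 7: prey: 47+14-10=51; pred: 11+5-3=13
Step 8: prey: 51+15-13=53; pred: 13+6-3=16

Answer: 53 16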